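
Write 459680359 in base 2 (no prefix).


459680359 = 11011011001100010101001100111 in binary

11011011001100010101001100111


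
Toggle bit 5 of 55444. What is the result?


55444 ^ (1 << 5) = 55444 ^ 32 = 55476

55476


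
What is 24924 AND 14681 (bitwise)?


0b110000101011100 & 0b11100101011001 = 0b10000101011000 = 8536

8536


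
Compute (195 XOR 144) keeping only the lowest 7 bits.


Step 1: 195 ^ 144 = 83
Step 2: 83 & 127 = 83

83


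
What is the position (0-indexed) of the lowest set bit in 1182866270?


0b1000110100000010001101101011110. Lowest set bit at position 1

1


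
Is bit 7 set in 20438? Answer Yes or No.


0b100111111010110, bit 7 = 1. Yes

Yes


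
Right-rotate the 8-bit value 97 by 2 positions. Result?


Rotate 0b1100001 right by 2 (8-bit) = 0b1011000 = 88

88


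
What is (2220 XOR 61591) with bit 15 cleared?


Step 1: 2220 ^ 61591 = 63547
Step 2: 63547 & ~(1 << 15) = 30779

30779


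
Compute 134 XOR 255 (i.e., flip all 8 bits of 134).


134 ^ 255 = 121

121


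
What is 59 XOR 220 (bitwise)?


0b111011 ^ 0b11011100 = 0b11100111 = 231

231


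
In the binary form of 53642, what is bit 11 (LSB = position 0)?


0b1101000110001010, position 11 = 0

0


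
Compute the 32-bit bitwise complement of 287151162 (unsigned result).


~0b10001000111011001010000111010 = 0b11101110111000100110101111000101 = 4007816133 (32-bit unsigned)

4007816133


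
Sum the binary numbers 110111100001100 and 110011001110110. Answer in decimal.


110111100001100 + 110011001110110 = 1101010110000010 = 54658

54658


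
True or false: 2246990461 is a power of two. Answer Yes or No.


0b10000101111011100101101001111101. Multiple bits set => No

No


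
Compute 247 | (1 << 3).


247 | (1 << 3) = 247 | 8 = 255

255


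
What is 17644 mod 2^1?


17644 & 1 = 0

0


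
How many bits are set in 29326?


0b111001010001110 has 8 set bits

8


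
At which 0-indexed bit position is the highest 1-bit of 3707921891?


0b11011101000000100110010111100011. Highest set bit at position 31

31


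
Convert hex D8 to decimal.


D8 hex = 216 decimal

216


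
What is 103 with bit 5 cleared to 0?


103 & ~(1 << 5) = 71

71


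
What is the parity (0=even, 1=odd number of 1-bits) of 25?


0b11001 has 3 ones => parity 1

1


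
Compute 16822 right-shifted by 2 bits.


0b100000110110110 >> 2 = 0b1000001101101 = 4205

4205


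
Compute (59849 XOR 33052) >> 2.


Step 1: 59849 ^ 33052 = 26837
Step 2: 26837 >> 2 = 6709

6709


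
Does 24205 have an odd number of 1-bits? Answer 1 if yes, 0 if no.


0b101111010001101 has 9 ones => parity 1

1


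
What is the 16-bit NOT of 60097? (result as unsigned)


~0b1110101011000001 = 0b1010100111110 = 5438 (16-bit unsigned)

5438


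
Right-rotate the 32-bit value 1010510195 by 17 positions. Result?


Rotate 0b111100001110110010100101110011 right by 17 (32-bit) = 0b10010100101110011001111000011101 = 2495192605

2495192605


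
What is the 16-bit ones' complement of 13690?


13690 ^ 65535 = 51845

51845


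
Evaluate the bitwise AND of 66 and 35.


0b1000010 & 0b100011 = 0b10 = 2

2


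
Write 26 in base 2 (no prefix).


26 = 11010 in binary

11010


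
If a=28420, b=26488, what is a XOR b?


28420 ^ 26488 = 2172

2172


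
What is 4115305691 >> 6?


0b11110101010010101001010011011011 >> 6 = 0b11110101010010101001010011 = 64301651

64301651


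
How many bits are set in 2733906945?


0b10100010111101000001110000000001 has 12 set bits

12


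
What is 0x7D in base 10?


7D hex = 125 decimal

125


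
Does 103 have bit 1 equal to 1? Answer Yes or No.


0b1100111, bit 1 = 1. Yes

Yes


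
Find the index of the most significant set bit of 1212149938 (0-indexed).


0b1001000001111111111000010110010. Highest set bit at position 30

30


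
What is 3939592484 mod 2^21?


3939592484 & 2097151 = 1141028

1141028


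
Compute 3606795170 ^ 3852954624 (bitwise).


0b11010110111110110101001110100010 ^ 0b11100101101001110110110000000000 = 0b110011010111000011111110100010 = 861683618

861683618


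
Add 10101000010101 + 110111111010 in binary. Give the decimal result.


10101000010101 + 110111111010 = 11100000001111 = 14351

14351


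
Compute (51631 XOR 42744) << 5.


Step 1: 51631 ^ 42744 = 28503
Step 2: 28503 << 5 = 912096

912096


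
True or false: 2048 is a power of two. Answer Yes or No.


0b100000000000. Only one bit set => Yes

Yes


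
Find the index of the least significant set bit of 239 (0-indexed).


0b11101111. Lowest set bit at position 0

0


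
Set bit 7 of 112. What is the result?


112 | (1 << 7) = 112 | 128 = 240

240


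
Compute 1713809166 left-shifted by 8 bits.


0b1100110001001101010011100001110 << 8 = 0b110011000100110101001110000111000000000 = 438735146496

438735146496


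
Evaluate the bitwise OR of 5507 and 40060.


0b1010110000011 | 0b1001110001111100 = 0b1001110111111111 = 40447

40447


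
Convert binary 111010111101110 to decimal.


111010111101110 in decimal = 30190

30190


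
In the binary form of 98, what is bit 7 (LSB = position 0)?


0b1100010, position 7 = 0

0


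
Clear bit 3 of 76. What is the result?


76 & ~(1 << 3) = 68

68


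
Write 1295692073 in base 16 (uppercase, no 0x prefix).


1295692073 = 4D3AB129 hex

4D3AB129


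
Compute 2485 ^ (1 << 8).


2485 ^ (1 << 8) = 2485 ^ 256 = 2229

2229


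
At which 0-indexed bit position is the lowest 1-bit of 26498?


0b110011110000010. Lowest set bit at position 1

1


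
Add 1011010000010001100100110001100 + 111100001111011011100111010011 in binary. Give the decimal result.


1011010000010001100100110001100 + 111100001111011011100111010011 = 10010110010001101000001101011111 = 2521203551

2521203551


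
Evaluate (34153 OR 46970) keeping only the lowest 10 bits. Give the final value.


Step 1: 34153 | 46970 = 46971
Step 2: 46971 & 1023 = 891

891


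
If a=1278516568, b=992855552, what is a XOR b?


1278516568 ^ 992855552 = 1998150488

1998150488


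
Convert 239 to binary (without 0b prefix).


239 = 11101111 in binary

11101111


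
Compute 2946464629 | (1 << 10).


2946464629 | (1 << 10) = 2946464629 | 1024 = 2946465653

2946465653


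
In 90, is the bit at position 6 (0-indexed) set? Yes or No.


0b1011010, bit 6 = 1. Yes

Yes


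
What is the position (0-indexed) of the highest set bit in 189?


0b10111101. Highest set bit at position 7

7


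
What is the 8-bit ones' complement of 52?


52 ^ 255 = 203

203


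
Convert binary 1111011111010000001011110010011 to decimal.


1111011111010000001011110010011 in decimal = 2078807955

2078807955


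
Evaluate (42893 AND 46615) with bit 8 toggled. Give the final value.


Step 1: 42893 & 46615 = 42501
Step 2: 42501 ^ (1 << 8) = 42501 ^ 256 = 42757

42757


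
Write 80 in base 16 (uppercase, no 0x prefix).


80 = 50 hex

50


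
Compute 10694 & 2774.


0b10100111000110 & 0b101011010110 = 0b100011000110 = 2246

2246


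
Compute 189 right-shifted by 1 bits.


0b10111101 >> 1 = 0b1011110 = 94

94


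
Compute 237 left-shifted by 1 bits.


0b11101101 << 1 = 0b111011010 = 474

474


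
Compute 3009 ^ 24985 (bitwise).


0b101111000001 ^ 0b110000110011001 = 0b110101001011000 = 27224

27224


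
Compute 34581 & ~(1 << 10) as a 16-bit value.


34581 & ~(1 << 10) = 33557

33557


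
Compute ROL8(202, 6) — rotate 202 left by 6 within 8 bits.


Rotate 0b11001010 left by 6 (8-bit) = 0b10110010 = 178

178


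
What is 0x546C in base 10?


546C hex = 21612 decimal

21612


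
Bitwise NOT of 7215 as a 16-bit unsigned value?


~0b1110000101111 = 0b1110001111010000 = 58320 (16-bit unsigned)

58320


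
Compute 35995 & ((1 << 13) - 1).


35995 & 8191 = 3227

3227


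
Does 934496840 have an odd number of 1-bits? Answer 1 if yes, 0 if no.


0b110111101100110100101001001000 has 15 ones => parity 1

1


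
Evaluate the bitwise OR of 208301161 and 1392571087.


0b1100011010100110110001101001 | 0b1010011000000001111001011001111 = 0b1011111011010101111111011101111 = 1600847599

1600847599


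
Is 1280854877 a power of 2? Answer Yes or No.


0b1001100010110000100101101011101. Multiple bits set => No

No


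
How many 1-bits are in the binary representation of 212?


0b11010100 has 4 set bits

4


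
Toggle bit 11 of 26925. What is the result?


26925 ^ (1 << 11) = 26925 ^ 2048 = 24877

24877


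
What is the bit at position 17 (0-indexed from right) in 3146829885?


0b10111011100100001101000000111101, position 17 = 0

0


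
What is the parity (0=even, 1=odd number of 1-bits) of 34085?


0b1000010100100101 has 6 ones => parity 0

0


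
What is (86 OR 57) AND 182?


Step 1: 86 | 57 = 127
Step 2: 127 & 182 = 54

54


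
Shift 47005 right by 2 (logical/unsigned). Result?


0b1011011110011101 >> 2 = 0b10110111100111 = 11751

11751


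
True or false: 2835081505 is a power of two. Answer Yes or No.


0b10101000111110111110100100100001. Multiple bits set => No

No


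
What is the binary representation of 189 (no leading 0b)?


189 = 10111101 in binary

10111101


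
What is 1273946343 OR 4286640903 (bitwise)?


0b1001011111011101110000011100111 | 0b11111111100000001111001100000111 = 0b11111111111011101111001111100111 = 4293850087

4293850087


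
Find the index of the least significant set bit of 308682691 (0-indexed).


0b10010011001100001111111000011. Lowest set bit at position 0

0


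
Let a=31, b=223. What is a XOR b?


31 ^ 223 = 192

192


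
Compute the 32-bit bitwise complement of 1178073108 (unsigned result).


~0b1000110001101111111100000010100 = 0b10111001110010000000011111101011 = 3116894187 (32-bit unsigned)

3116894187


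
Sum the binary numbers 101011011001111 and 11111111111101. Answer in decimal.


101011011001111 + 11111111111101 = 1001011011001100 = 38604

38604


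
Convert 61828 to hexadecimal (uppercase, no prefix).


61828 = F184 hex

F184


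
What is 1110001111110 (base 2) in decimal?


1110001111110 in decimal = 7294

7294


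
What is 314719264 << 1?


0b10010110000100011110000100000 << 1 = 0b100101100001000111100001000000 = 629438528

629438528


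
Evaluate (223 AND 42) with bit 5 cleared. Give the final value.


Step 1: 223 & 42 = 10
Step 2: 10 & ~(1 << 5) = 10

10


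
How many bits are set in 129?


0b10000001 has 2 set bits

2


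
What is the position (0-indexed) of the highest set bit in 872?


0b1101101000. Highest set bit at position 9

9


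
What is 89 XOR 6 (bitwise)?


0b1011001 ^ 0b110 = 0b1011111 = 95

95


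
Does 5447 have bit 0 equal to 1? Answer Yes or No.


0b1010101000111, bit 0 = 1. Yes

Yes


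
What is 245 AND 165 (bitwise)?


0b11110101 & 0b10100101 = 0b10100101 = 165

165


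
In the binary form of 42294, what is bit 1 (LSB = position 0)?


0b1010010100110110, position 1 = 1

1


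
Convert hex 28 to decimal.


28 hex = 40 decimal

40


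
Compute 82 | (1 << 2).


82 | (1 << 2) = 82 | 4 = 86

86


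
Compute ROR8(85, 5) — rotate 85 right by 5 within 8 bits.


Rotate 0b1010101 right by 5 (8-bit) = 0b10101010 = 170

170


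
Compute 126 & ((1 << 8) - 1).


126 & 255 = 126

126


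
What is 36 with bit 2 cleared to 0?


36 & ~(1 << 2) = 32

32


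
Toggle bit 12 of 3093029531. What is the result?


3093029531 ^ (1 << 12) = 3093029531 ^ 4096 = 3093033627

3093033627


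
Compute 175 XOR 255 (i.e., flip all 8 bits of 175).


175 ^ 255 = 80

80


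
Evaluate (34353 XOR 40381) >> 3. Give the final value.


Step 1: 34353 ^ 40381 = 7052
Step 2: 7052 >> 3 = 881

881


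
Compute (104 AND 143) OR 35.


Step 1: 104 & 143 = 8
Step 2: 8 | 35 = 43

43


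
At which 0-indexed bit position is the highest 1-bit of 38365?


0b1001010111011101. Highest set bit at position 15

15


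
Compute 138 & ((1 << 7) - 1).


138 & 127 = 10

10


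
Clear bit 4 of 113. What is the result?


113 & ~(1 << 4) = 97

97


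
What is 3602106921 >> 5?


0b11010110101100111100101000101001 >> 5 = 0b110101101011001111001010001 = 112565841

112565841


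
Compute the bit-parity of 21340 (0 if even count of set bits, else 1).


0b101001101011100 has 8 ones => parity 0

0


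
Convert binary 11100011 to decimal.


11100011 in decimal = 227

227


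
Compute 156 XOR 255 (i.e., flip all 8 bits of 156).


156 ^ 255 = 99

99


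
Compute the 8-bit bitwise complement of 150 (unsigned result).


~0b10010110 = 0b1101001 = 105 (8-bit unsigned)

105


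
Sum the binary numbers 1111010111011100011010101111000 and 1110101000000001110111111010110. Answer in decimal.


1111010111011100011010101111000 + 1110101000000001110111111010110 = 11101111111011110010010101001110 = 4025427278

4025427278


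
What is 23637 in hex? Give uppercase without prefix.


23637 = 5C55 hex

5C55


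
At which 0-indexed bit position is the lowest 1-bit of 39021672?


0b10010100110110110001101000. Lowest set bit at position 3

3


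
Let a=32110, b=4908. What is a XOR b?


32110 ^ 4908 = 28226

28226


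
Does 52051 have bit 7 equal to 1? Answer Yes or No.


0b1100101101010011, bit 7 = 0. No

No


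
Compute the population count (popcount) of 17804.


0b100010110001100 has 6 set bits

6


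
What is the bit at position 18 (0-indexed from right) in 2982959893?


0b10110001110011000101101100010101, position 18 = 1

1


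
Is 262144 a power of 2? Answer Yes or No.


0b1000000000000000000. Only one bit set => Yes

Yes


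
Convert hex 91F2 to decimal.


91F2 hex = 37362 decimal

37362


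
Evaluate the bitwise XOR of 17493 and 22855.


0b100010001010101 ^ 0b101100101000111 = 0b1110100010010 = 7442

7442


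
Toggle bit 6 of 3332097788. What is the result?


3332097788 ^ (1 << 6) = 3332097788 ^ 64 = 3332097724

3332097724


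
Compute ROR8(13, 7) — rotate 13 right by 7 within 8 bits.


Rotate 0b1101 right by 7 (8-bit) = 0b11010 = 26

26


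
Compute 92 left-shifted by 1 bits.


0b1011100 << 1 = 0b10111000 = 184

184


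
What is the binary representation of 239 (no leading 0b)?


239 = 11101111 in binary

11101111


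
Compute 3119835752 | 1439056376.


0b10111001111101001110101001101000 | 0b1010101110001100100000111111000 = 0b11111101111101101110101111111000 = 4260817912

4260817912


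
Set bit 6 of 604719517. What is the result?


604719517 | (1 << 6) = 604719517 | 64 = 604719581

604719581


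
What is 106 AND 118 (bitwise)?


0b1101010 & 0b1110110 = 0b1100010 = 98

98


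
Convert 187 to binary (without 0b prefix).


187 = 10111011 in binary

10111011


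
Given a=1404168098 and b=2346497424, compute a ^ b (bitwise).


1404168098 ^ 2346497424 = 3631043122

3631043122


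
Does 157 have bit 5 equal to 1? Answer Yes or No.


0b10011101, bit 5 = 0. No

No


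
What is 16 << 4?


0b10000 << 4 = 0b100000000 = 256

256


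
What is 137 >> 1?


0b10001001 >> 1 = 0b1000100 = 68

68


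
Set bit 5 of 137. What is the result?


137 | (1 << 5) = 137 | 32 = 169

169


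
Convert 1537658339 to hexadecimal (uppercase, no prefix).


1537658339 = 5BA6CDE3 hex

5BA6CDE3


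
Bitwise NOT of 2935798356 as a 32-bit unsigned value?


~0b10101110111111001011101001010100 = 0b1010001000000110100010110101011 = 1359168939 (32-bit unsigned)

1359168939


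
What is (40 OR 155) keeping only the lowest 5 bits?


Step 1: 40 | 155 = 187
Step 2: 187 & 31 = 27

27


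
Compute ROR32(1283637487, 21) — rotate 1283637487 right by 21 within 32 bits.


Rotate 0b1001100100000101100000011101111 right by 21 (32-bit) = 0b10110000001110111101001100100 = 369588836

369588836


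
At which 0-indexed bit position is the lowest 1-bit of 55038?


0b1101011011111110. Lowest set bit at position 1

1


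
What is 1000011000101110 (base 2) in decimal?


1000011000101110 in decimal = 34350

34350


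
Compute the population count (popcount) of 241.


0b11110001 has 5 set bits

5


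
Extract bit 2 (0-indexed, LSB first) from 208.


0b11010000, position 2 = 0

0


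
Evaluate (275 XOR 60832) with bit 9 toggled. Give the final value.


Step 1: 275 ^ 60832 = 60595
Step 2: 60595 ^ (1 << 9) = 60595 ^ 512 = 61107

61107


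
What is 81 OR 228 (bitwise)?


0b1010001 | 0b11100100 = 0b11110101 = 245

245


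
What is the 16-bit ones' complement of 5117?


5117 ^ 65535 = 60418

60418


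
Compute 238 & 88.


0b11101110 & 0b1011000 = 0b1001000 = 72

72


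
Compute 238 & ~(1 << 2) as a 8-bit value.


238 & ~(1 << 2) = 234

234


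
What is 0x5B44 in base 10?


5B44 hex = 23364 decimal

23364


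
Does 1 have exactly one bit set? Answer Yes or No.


0b1. Only one bit set => Yes

Yes


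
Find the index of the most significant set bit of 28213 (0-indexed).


0b110111000110101. Highest set bit at position 14

14


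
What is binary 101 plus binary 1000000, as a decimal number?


101 + 1000000 = 1000101 = 69

69


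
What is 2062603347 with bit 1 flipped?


2062603347 ^ (1 << 1) = 2062603347 ^ 2 = 2062603345

2062603345


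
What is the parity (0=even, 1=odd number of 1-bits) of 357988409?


0b10101010101100111100000111001 has 15 ones => parity 1

1


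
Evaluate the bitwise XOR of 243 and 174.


0b11110011 ^ 0b10101110 = 0b1011101 = 93

93


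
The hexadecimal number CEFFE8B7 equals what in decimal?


CEFFE8B7 hex = 3472877751 decimal

3472877751


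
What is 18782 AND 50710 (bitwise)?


0b100100101011110 & 0b1100011000010110 = 0b100000000010110 = 16406

16406


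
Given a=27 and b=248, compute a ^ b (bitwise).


27 ^ 248 = 227

227


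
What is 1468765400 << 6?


0b1010111100010111001010011011000 << 6 = 0b1010111100010111001010011011000000000 = 94000985600

94000985600


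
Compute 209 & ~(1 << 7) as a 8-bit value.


209 & ~(1 << 7) = 81

81


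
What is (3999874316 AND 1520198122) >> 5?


Step 1: 3999874316 & 1520198122 = 1242046728
Step 2: 1242046728 >> 5 = 38813960

38813960


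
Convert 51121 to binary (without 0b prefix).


51121 = 1100011110110001 in binary

1100011110110001


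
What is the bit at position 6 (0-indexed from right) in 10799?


0b10101000101111, position 6 = 0

0


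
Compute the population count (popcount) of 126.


0b1111110 has 6 set bits

6


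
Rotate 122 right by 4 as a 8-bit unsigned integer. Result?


Rotate 0b1111010 right by 4 (8-bit) = 0b10100111 = 167

167


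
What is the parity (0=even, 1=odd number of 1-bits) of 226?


0b11100010 has 4 ones => parity 0

0


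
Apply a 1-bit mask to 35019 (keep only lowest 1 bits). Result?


35019 & 1 = 1

1


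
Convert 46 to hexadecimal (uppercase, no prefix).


46 = 2E hex

2E


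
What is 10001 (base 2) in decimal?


10001 in decimal = 17

17


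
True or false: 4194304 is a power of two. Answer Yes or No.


0b10000000000000000000000. Only one bit set => Yes

Yes


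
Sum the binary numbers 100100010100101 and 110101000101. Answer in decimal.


100100010100101 + 110101000101 = 101010111101010 = 21994

21994


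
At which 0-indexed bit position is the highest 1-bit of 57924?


0b1110001001000100. Highest set bit at position 15

15


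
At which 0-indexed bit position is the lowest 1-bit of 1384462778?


0b1010010100001010011100110111010. Lowest set bit at position 1

1


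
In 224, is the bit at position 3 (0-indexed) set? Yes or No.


0b11100000, bit 3 = 0. No

No


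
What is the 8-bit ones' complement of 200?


200 ^ 255 = 55

55


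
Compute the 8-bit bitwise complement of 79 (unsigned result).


~0b1001111 = 0b10110000 = 176 (8-bit unsigned)

176


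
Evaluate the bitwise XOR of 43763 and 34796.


0b1010101011110011 ^ 0b1000011111101100 = 0b10110100011111 = 11551

11551


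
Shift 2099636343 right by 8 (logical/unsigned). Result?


0b1111101001001011110100001110111 >> 8 = 0b11111010010010111101000 = 8201704

8201704


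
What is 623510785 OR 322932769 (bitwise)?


0b100101001010100000010100000001 | 0b10011001111111001000000100001 = 0b110111001111111001010100100001 = 926913825

926913825


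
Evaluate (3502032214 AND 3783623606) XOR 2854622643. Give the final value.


Step 1: 3502032214 & 3783623606 = 3229909270
Step 2: 3229909270 ^ 2854622643 = 1789039781

1789039781


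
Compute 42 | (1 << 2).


42 | (1 << 2) = 42 | 4 = 46

46


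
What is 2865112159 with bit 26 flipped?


2865112159 ^ (1 << 26) = 2865112159 ^ 67108864 = 2932221023

2932221023


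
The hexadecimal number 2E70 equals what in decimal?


2E70 hex = 11888 decimal

11888


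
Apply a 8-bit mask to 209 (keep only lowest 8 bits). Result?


209 & 255 = 209

209


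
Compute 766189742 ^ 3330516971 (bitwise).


0b101101101010110010000010101110 ^ 0b11000110100000111010011111101011 = 0b11101011001010001000011101000101 = 3945301829

3945301829


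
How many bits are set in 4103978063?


0b11110100100111011011110001001111 has 20 set bits

20


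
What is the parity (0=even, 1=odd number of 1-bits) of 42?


0b101010 has 3 ones => parity 1

1


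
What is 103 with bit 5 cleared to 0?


103 & ~(1 << 5) = 71

71


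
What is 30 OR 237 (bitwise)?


0b11110 | 0b11101101 = 0b11111111 = 255

255


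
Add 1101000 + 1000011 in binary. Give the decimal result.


1101000 + 1000011 = 10101011 = 171

171


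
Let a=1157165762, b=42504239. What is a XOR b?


1157165762 ^ 42504239 = 1181770477

1181770477


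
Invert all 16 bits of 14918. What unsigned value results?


14918 ^ 65535 = 50617

50617


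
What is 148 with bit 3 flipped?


148 ^ (1 << 3) = 148 ^ 8 = 156

156


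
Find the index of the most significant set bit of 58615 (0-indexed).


0b1110010011110111. Highest set bit at position 15

15


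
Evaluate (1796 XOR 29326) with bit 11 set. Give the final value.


Step 1: 1796 ^ 29326 = 30090
Step 2: 30090 | (1 << 11) = 30090 | 2048 = 32138

32138


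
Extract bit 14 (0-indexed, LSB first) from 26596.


0b110011111100100, position 14 = 1

1


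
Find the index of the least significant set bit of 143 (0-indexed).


0b10001111. Lowest set bit at position 0

0


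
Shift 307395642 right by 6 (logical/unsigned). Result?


0b10010010100100111110000111010 >> 6 = 0b10010010100100111110000 = 4803056

4803056


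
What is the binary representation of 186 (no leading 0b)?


186 = 10111010 in binary

10111010


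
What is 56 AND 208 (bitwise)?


0b111000 & 0b11010000 = 0b10000 = 16

16


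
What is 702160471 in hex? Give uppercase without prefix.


702160471 = 29DA1E57 hex

29DA1E57


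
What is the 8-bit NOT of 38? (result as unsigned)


~0b100110 = 0b11011001 = 217 (8-bit unsigned)

217


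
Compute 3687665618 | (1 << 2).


3687665618 | (1 << 2) = 3687665618 | 4 = 3687665622

3687665622


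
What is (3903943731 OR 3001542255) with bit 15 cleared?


Step 1: 3903943731 | 3001542255 = 4210554495
Step 2: 4210554495 & ~(1 << 15) = 4210521727

4210521727


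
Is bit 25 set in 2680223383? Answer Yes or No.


0b10011111110000001111011010010111, bit 25 = 1. Yes

Yes


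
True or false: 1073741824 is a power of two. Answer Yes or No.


0b1000000000000000000000000000000. Only one bit set => Yes

Yes


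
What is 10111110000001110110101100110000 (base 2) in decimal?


10111110000001110110101100110000 in decimal = 3188157232

3188157232


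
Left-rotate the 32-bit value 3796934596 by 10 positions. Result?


Rotate 0b11100010010100001001111111000100 left by 10 (32-bit) = 0b1000010011111110001001110001001 = 1115624329

1115624329


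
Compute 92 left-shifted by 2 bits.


0b1011100 << 2 = 0b101110000 = 368

368


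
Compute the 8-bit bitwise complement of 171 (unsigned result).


~0b10101011 = 0b1010100 = 84 (8-bit unsigned)

84


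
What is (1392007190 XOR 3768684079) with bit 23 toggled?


Step 1: 1392007190 ^ 3768684079 = 2992231993
Step 2: 2992231993 ^ (1 << 23) = 2992231993 ^ 8388608 = 3000620601

3000620601


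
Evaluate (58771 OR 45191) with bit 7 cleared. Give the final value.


Step 1: 58771 | 45191 = 62871
Step 2: 62871 & ~(1 << 7) = 62743

62743


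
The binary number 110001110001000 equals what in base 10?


110001110001000 in decimal = 25480

25480


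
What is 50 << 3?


0b110010 << 3 = 0b110010000 = 400

400


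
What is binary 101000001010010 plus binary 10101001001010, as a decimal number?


101000001010010 + 10101001001010 = 111101010011100 = 31388

31388


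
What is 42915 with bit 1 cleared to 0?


42915 & ~(1 << 1) = 42913

42913


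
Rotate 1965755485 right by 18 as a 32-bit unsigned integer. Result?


Rotate 0b1110101001010110000110001011101 right by 18 (32-bit) = 0b11000011000101110101110101001010 = 3273088330

3273088330


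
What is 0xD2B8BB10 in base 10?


D2B8BB10 hex = 3535321872 decimal

3535321872


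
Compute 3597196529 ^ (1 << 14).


3597196529 ^ (1 << 14) = 3597196529 ^ 16384 = 3597180145

3597180145


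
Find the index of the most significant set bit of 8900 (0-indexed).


0b10001011000100. Highest set bit at position 13

13


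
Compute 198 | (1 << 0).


198 | (1 << 0) = 198 | 1 = 199

199


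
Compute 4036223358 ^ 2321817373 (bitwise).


0b11110000100100111110000101111110 ^ 0b10001010011001000001111100011101 = 0b1111010111101111111111001100011 = 2063072867

2063072867


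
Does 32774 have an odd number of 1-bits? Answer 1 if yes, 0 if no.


0b1000000000000110 has 3 ones => parity 1

1


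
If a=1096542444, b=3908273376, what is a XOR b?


1096542444 ^ 3908273376 = 2846387212

2846387212


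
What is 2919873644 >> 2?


0b10101110000010011011110001101100 >> 2 = 0b101011100000100110111100011011 = 729968411

729968411


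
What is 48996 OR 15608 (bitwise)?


0b1011111101100100 | 0b11110011111000 = 0b1011111111111100 = 49148

49148


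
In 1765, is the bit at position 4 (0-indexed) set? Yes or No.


0b11011100101, bit 4 = 0. No

No


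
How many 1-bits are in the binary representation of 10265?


0b10100000011001 has 5 set bits

5


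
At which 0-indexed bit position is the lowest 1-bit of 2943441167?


0b10101111011100010101100100001111. Lowest set bit at position 0

0


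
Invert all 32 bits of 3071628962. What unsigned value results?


3071628962 ^ 4294967295 = 1223338333

1223338333


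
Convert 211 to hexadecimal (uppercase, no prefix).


211 = D3 hex

D3


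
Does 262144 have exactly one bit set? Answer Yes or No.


0b1000000000000000000. Only one bit set => Yes

Yes


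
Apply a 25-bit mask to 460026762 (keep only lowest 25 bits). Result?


460026762 & 33554431 = 23819146

23819146


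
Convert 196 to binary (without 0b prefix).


196 = 11000100 in binary

11000100


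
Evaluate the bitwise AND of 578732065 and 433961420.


0b100010011111101100000000100001 & 0b11001110111011011100111001100 = 0b10111001000000000000000 = 6062080

6062080


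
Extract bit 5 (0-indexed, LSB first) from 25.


0b11001, position 5 = 0

0


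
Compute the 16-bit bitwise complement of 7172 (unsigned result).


~0b1110000000100 = 0b1110001111111011 = 58363 (16-bit unsigned)

58363


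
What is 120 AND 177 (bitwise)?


0b1111000 & 0b10110001 = 0b110000 = 48

48


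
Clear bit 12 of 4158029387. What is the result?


4158029387 & ~(1 << 12) = 4158025291

4158025291


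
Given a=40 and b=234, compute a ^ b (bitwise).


40 ^ 234 = 194

194


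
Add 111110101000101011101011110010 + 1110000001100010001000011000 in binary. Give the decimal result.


111110101000101011101011110010 + 1110000001100010001000011000 = 1001100101010001101110100001010 = 1286135050

1286135050


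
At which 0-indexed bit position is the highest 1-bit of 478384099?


0b11100100000111000111111100011. Highest set bit at position 28

28


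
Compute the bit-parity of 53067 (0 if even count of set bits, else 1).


0b1100111101001011 has 10 ones => parity 0

0


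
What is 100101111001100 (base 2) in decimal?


100101111001100 in decimal = 19404

19404


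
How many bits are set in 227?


0b11100011 has 5 set bits

5


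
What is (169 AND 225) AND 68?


Step 1: 169 & 225 = 161
Step 2: 161 & 68 = 0

0


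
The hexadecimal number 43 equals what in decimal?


43 hex = 67 decimal

67


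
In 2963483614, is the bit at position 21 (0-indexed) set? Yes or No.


0b10110000101000110010101111011110, bit 21 = 1. Yes

Yes


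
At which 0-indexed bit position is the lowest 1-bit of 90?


0b1011010. Lowest set bit at position 1

1


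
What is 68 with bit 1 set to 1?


68 | (1 << 1) = 68 | 2 = 70

70


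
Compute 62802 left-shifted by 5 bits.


0b1111010101010010 << 5 = 0b111101010101001000000 = 2009664

2009664


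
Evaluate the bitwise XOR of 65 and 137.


0b1000001 ^ 0b10001001 = 0b11001000 = 200

200


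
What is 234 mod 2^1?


234 & 1 = 0

0


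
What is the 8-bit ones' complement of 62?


62 ^ 255 = 193

193


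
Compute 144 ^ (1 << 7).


144 ^ (1 << 7) = 144 ^ 128 = 16

16


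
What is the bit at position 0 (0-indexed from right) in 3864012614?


0b11100110010100000010011101000110, position 0 = 0

0


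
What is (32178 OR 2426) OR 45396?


Step 1: 32178 | 2426 = 32250
Step 2: 32250 | 45396 = 65022

65022


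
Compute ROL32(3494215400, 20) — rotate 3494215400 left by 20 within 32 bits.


Rotate 0b11010000010001010111111011101000 left by 20 (32-bit) = 0b11101110100011010000010001010111 = 4002219095

4002219095


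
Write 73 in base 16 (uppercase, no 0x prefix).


73 = 49 hex

49


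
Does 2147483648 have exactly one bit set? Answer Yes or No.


0b10000000000000000000000000000000. Only one bit set => Yes

Yes


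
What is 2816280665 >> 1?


0b10100111110111010000100001011001 >> 1 = 0b1010011111011101000010000101100 = 1408140332

1408140332


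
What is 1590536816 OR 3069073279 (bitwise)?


0b1011110110011011010101001110000 | 0b10110110111011100101011101111111 = 0b11111110111011111111111101111111 = 4277141375

4277141375


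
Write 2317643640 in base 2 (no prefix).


2317643640 = 10001010001001000110111101111000 in binary

10001010001001000110111101111000


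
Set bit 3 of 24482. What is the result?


24482 | (1 << 3) = 24482 | 8 = 24490

24490


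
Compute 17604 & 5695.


0b100010011000100 & 0b1011000111111 = 0b10000000100 = 1028

1028


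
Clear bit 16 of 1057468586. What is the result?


1057468586 & ~(1 << 16) = 1057403050

1057403050


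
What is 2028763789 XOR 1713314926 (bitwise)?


0b1111000111011000111101010001101 ^ 0b1100110000111110001110001101110 = 0b11110111100110110011011100011 = 519268067

519268067


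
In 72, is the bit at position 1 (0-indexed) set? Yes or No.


0b1001000, bit 1 = 0. No

No


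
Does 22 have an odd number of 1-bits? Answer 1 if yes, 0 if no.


0b10110 has 3 ones => parity 1

1


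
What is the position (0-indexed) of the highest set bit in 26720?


0b110100001100000. Highest set bit at position 14

14


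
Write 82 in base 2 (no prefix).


82 = 1010010 in binary

1010010


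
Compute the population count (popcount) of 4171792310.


0b11111000101010000111111110110110 has 20 set bits

20


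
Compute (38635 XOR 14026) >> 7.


Step 1: 38635 ^ 14026 = 40993
Step 2: 40993 >> 7 = 320

320


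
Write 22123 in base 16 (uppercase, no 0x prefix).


22123 = 566B hex

566B


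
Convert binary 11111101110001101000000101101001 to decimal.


11111101110001101000000101101001 in decimal = 4257644905

4257644905


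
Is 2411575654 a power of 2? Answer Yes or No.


0b10001111101111011011100101100110. Multiple bits set => No

No


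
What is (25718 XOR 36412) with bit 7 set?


Step 1: 25718 ^ 36412 = 59978
Step 2: 59978 | (1 << 7) = 59978 | 128 = 60106

60106


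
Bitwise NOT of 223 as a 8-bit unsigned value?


~0b11011111 = 0b100000 = 32 (8-bit unsigned)

32


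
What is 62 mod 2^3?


62 & 7 = 6

6


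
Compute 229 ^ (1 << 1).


229 ^ (1 << 1) = 229 ^ 2 = 231

231


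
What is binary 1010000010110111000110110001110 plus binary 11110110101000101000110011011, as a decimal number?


1010000010110111000110110001110 + 11110110101000101000110011011 = 1101111001011111101111100101001 = 1865408297

1865408297


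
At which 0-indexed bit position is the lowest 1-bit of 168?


0b10101000. Lowest set bit at position 3

3


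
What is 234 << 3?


0b11101010 << 3 = 0b11101010000 = 1872

1872


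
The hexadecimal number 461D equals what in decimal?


461D hex = 17949 decimal

17949


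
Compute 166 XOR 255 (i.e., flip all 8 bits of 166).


166 ^ 255 = 89

89


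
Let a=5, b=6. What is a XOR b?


5 ^ 6 = 3

3


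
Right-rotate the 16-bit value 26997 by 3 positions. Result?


Rotate 0b110100101110101 right by 3 (16-bit) = 0b1010110100101110 = 44334

44334


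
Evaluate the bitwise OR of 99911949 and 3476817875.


0b101111101001000100100001101 | 0b11001111001111000000011111010011 = 0b11001111111111001000111111011111 = 3489435615

3489435615


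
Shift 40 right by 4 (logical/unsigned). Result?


0b101000 >> 4 = 0b10 = 2

2


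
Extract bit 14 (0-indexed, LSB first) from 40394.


0b1001110111001010, position 14 = 0

0


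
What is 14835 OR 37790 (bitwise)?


0b11100111110011 | 0b1001001110011110 = 0b1011101111111111 = 48127

48127


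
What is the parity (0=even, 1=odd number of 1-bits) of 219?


0b11011011 has 6 ones => parity 0

0


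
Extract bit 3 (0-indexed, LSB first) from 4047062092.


0b11110001001110010100010001001100, position 3 = 1

1


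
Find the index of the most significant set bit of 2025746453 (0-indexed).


0b1111000101111100111000000010101. Highest set bit at position 30

30


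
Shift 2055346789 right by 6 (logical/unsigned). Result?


0b1111010100000100001101001100101 >> 6 = 0b1111010100000100001101001 = 32114793

32114793


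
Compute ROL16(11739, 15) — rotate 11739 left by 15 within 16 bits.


Rotate 0b10110111011011 left by 15 (16-bit) = 0b1001011011101101 = 38637

38637


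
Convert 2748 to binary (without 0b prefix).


2748 = 101010111100 in binary

101010111100


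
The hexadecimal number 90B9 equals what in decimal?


90B9 hex = 37049 decimal

37049


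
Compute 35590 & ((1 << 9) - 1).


35590 & 511 = 262

262


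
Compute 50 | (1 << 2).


50 | (1 << 2) = 50 | 4 = 54

54


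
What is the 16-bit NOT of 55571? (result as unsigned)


~0b1101100100010011 = 0b10011011101100 = 9964 (16-bit unsigned)

9964


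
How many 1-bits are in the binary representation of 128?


0b10000000 has 1 set bits

1


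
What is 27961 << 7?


0b110110100111001 << 7 = 0b1101101001110010000000 = 3579008

3579008


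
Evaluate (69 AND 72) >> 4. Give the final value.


Step 1: 69 & 72 = 64
Step 2: 64 >> 4 = 4

4


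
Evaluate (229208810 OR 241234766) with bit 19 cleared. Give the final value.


Step 1: 229208810 | 241234766 = 266990574
Step 2: 266990574 & ~(1 << 19) = 266466286

266466286


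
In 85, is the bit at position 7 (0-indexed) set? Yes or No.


0b1010101, bit 7 = 0. No

No


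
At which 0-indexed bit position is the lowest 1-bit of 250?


0b11111010. Lowest set bit at position 1

1


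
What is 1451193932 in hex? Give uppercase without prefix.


1451193932 = 567F764C hex

567F764C


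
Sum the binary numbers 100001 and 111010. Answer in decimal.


100001 + 111010 = 1011011 = 91

91


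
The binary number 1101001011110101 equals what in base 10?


1101001011110101 in decimal = 54005

54005


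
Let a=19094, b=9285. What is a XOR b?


19094 ^ 9285 = 28371

28371


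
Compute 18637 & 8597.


0b100100011001101 & 0b10000110010101 = 0b10000101 = 133

133


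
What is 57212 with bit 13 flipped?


57212 ^ (1 << 13) = 57212 ^ 8192 = 65404

65404


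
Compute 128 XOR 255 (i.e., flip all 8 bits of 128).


128 ^ 255 = 127

127


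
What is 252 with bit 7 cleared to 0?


252 & ~(1 << 7) = 124

124


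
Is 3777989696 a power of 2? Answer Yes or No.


0b11100001001011111000110001000000. Multiple bits set => No

No


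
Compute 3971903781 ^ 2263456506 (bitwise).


0b11101100101111100111000100100101 ^ 0b10000110111010011001101011111010 = 0b1101010010101111110101111011111 = 1784146911

1784146911


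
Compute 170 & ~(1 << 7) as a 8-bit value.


170 & ~(1 << 7) = 42

42


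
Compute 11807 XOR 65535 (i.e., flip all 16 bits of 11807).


11807 ^ 65535 = 53728

53728


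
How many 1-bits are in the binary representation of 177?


0b10110001 has 4 set bits

4


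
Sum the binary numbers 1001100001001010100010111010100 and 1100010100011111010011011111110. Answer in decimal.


1001100001001010100010111010100 + 1100010100011111010011011111110 = 10101110101101001110110011010010 = 2931092690

2931092690


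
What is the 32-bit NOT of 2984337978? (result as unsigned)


~0b10110001111000010110001000111010 = 0b1001110000111101001110111000101 = 1310629317 (32-bit unsigned)

1310629317


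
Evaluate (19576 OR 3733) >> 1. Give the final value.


Step 1: 19576 | 3733 = 20221
Step 2: 20221 >> 1 = 10110

10110


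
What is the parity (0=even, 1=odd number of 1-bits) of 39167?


0b1001100011111111 has 11 ones => parity 1

1


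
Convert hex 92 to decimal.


92 hex = 146 decimal

146


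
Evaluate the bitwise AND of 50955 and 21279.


0b1100011100001011 & 0b101001100011111 = 0b100001100001011 = 17163

17163


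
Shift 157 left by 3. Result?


0b10011101 << 3 = 0b10011101000 = 1256

1256


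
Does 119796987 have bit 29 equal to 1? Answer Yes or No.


0b111001000111111010011111011, bit 29 = 0. No

No


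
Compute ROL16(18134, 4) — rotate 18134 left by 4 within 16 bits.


Rotate 0b100011011010110 left by 4 (16-bit) = 0b110110101100100 = 28004

28004


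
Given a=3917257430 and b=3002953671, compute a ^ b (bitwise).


3917257430 ^ 3002953671 = 1535243537

1535243537


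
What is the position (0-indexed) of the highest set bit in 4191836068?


0b11111001110110100101011110100100. Highest set bit at position 31

31


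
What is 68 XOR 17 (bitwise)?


0b1000100 ^ 0b10001 = 0b1010101 = 85

85
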